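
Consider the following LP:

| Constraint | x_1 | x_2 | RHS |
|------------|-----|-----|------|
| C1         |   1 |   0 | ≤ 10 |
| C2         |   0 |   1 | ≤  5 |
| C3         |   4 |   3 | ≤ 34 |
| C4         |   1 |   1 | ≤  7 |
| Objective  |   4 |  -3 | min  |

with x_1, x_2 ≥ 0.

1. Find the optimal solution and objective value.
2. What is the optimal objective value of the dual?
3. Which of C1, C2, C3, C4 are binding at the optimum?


1. x_1 = 0, x_2 = 5, z = -15
2. -15
3. C2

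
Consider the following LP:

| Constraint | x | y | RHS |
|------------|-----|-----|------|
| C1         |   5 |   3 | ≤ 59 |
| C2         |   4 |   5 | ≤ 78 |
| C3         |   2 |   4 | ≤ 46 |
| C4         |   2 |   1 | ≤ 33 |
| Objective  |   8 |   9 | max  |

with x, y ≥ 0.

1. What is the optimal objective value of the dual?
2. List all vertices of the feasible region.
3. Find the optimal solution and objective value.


1. 128
2. (0, 0), (11.8, 0), (7, 8), (0, 11.5)
3. x = 7, y = 8, z = 128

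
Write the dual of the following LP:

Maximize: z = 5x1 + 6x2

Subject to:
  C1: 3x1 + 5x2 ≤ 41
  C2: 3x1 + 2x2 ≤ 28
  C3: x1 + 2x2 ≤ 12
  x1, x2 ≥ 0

Primal max cᵀx s.t. Ax ≤ b, x ≥ 0  →  Dual min bᵀy s.t. Aᵀy ≥ c, y ≥ 0.

Minimize: z = 41y1 + 28y2 + 12y3

Subject to:
  3y1 + 3y2 + y3 ≥ 5
  5y1 + 2y2 + 2y3 ≥ 6
  y1, y2, y3 ≥ 0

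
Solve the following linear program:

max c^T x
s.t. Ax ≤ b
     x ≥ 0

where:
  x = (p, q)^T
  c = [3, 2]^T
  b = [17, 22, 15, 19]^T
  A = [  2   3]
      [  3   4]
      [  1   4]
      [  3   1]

Evaluate the objective at each vertex of the feasible region:
  z(0, 0) = 0
  z(6.333, 0) = 19
  z(6, 1) = 20  ←
  z(3.5, 2.875) = 16.25
  z(0, 3.75) = 7.5
The maximum is at p = 6, q = 1.

p = 6, q = 1, z = 20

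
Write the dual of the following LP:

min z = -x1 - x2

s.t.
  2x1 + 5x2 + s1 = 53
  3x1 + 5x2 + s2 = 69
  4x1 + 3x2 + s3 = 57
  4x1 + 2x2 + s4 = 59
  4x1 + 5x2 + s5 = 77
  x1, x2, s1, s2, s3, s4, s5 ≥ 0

Primal min cᵀx s.t. Ax ≤ b, x ≥ 0  →  Dual max −bᵀy s.t. Aᵀy ≥ −c, y ≥ 0.

Maximize: z = -53y1 - 69y2 - 57y3 - 59y4 - 77y5

Subject to:
  2y1 + 3y2 + 4y3 + 4y4 + 4y5 ≥ 1
  5y1 + 5y2 + 3y3 + 2y4 + 5y5 ≥ 1
  y1, y2, y3, y4, y5 ≥ 0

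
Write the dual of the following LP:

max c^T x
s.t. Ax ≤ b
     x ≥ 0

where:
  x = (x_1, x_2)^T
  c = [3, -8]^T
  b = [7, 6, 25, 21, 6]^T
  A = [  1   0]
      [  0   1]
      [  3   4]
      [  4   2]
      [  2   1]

Primal max cᵀx s.t. Ax ≤ b, x ≥ 0  →  Dual min bᵀy s.t. Aᵀy ≥ c, y ≥ 0.

Minimize: z = 7y1 + 6y2 + 25y3 + 21y4 + 6y5

Subject to:
  y1 + 3y3 + 4y4 + 2y5 ≥ 3
  y2 + 4y3 + 2y4 + y5 ≥ -8
  y1, y2, y3, y4, y5 ≥ 0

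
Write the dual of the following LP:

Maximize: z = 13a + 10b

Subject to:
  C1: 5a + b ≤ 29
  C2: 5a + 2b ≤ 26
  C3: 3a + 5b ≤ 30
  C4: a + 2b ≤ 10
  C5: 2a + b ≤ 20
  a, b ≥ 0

Primal max cᵀx s.t. Ax ≤ b, x ≥ 0  →  Dual min bᵀy s.t. Aᵀy ≥ c, y ≥ 0.

Minimize: z = 29y1 + 26y2 + 30y3 + 10y4 + 20y5

Subject to:
  5y1 + 5y2 + 3y3 + y4 + 2y5 ≥ 13
  y1 + 2y2 + 5y3 + 2y4 + y5 ≥ 10
  y1, y2, y3, y4, y5 ≥ 0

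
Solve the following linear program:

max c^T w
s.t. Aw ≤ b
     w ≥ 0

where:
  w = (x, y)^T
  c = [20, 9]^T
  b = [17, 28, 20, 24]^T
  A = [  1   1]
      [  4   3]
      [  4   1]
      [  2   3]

Evaluate the objective at each vertex of the feasible region:
  z(0, 0) = 0
  z(5, 0) = 100
  z(4, 4) = 116  ←
  z(2, 6.667) = 100
  z(0, 8) = 72
The maximum is at x = 4, y = 4.

x = 4, y = 4, z = 116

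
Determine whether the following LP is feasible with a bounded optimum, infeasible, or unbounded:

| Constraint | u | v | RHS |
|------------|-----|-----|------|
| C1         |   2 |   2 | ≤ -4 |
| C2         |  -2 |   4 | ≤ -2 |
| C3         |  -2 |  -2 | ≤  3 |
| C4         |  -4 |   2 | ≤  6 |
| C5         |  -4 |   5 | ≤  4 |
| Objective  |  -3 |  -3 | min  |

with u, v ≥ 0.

Infeasible (no feasible solution exists)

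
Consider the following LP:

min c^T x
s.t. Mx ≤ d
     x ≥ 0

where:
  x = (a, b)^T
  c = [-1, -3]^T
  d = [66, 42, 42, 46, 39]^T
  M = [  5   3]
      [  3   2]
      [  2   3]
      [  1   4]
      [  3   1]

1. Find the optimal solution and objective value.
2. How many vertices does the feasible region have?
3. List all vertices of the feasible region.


1. a = 6, b = 10, z = -36
2. 6
3. (0, 0), (13, 0), (12.75, 0.75), (8, 8.667), (6, 10), (0, 11.5)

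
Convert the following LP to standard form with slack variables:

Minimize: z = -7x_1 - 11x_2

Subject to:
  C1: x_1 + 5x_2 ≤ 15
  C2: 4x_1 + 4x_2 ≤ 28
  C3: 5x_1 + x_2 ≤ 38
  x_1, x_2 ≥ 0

min z = -7x_1 - 11x_2

s.t.
  x_1 + 5x_2 + s1 = 15
  4x_1 + 4x_2 + s2 = 28
  5x_1 + x_2 + s3 = 38
  x_1, x_2, s1, s2, s3 ≥ 0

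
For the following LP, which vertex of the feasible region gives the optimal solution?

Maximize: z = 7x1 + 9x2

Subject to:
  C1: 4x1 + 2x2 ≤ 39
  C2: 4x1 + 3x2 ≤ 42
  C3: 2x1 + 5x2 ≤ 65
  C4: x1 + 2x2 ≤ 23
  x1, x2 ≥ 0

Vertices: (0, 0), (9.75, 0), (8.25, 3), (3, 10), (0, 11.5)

Evaluate the objective at each vertex of the feasible region:
  z(0, 0) = 0
  z(9.75, 0) = 68.25
  z(8.25, 3) = 84.75
  z(3, 10) = 111  ←
  z(0, 11.5) = 103.5
The maximum is at x1 = 3, x2 = 10.

(3, 10)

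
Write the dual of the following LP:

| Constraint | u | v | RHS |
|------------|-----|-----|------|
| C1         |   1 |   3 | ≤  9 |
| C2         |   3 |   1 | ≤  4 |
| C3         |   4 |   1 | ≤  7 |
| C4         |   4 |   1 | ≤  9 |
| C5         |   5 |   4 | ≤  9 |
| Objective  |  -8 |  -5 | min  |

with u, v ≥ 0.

Primal min cᵀx s.t. Ax ≤ b, x ≥ 0  →  Dual max −bᵀy s.t. Aᵀy ≥ −c, y ≥ 0.

Maximize: z = -9y1 - 4y2 - 7y3 - 9y4 - 9y5

Subject to:
  y1 + 3y2 + 4y3 + 4y4 + 5y5 ≥ 8
  3y1 + y2 + y3 + y4 + 4y5 ≥ 5
  y1, y2, y3, y4, y5 ≥ 0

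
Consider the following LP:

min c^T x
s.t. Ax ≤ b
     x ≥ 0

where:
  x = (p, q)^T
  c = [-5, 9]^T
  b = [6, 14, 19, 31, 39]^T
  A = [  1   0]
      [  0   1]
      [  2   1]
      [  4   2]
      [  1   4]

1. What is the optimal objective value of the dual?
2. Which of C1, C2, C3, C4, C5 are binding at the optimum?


1. -30
2. C1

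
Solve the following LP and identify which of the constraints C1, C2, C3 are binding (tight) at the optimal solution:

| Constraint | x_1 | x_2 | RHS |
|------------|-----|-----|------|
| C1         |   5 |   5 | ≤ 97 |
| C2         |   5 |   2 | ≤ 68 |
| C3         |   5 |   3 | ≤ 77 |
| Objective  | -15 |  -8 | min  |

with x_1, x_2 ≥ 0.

At x_1 = 10, x_2 = 9, compute slack b - a·x for each constraint:
  C1: 97 − 95 = 2  (slack)
  C2: 68 − 68 = 0  (binding)
  C3: 77 − 77 = 0  (binding)

Optimal: x_1 = 10, x_2 = 9
Binding: C2, C3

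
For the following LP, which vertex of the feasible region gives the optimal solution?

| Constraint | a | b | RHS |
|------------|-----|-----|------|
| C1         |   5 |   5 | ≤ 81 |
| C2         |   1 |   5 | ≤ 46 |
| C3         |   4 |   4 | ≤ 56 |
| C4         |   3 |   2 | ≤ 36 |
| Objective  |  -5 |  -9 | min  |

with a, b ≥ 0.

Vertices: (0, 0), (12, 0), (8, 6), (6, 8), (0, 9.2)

Evaluate the objective at each vertex of the feasible region:
  z(0, 0) = 0
  z(12, 0) = -60
  z(8, 6) = -94
  z(6, 8) = -102  ←
  z(0, 9.2) = -82.8
The minimum is at a = 6, b = 8.

(6, 8)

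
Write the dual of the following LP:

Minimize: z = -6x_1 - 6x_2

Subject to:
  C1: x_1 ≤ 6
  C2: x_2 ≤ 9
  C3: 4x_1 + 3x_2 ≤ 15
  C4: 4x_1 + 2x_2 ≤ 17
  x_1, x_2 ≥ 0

Primal min cᵀx s.t. Ax ≤ b, x ≥ 0  →  Dual max −bᵀy s.t. Aᵀy ≥ −c, y ≥ 0.

Maximize: z = -6y1 - 9y2 - 15y3 - 17y4

Subject to:
  y1 + 4y3 + 4y4 ≥ 6
  y2 + 3y3 + 2y4 ≥ 6
  y1, y2, y3, y4 ≥ 0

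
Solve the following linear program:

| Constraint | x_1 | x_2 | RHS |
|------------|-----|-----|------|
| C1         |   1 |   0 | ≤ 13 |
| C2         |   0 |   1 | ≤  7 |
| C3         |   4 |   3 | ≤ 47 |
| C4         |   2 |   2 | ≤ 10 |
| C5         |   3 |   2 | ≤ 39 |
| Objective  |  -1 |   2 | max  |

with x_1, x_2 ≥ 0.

Evaluate the objective at each vertex of the feasible region:
  z(0, 0) = 0
  z(5, 0) = -5
  z(0, 5) = 10  ←
The maximum is at x_1 = 0, x_2 = 5.

x_1 = 0, x_2 = 5, z = 10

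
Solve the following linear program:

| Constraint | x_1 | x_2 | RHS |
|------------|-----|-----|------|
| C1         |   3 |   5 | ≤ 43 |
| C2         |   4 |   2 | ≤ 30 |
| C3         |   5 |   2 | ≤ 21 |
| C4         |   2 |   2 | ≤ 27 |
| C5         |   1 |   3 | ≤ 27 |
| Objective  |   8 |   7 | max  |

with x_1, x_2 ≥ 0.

Evaluate the objective at each vertex of the feasible region:
  z(0, 0) = 0
  z(4.2, 0) = 33.6
  z(1, 8) = 64  ←
  z(0, 8.6) = 60.2
The maximum is at x_1 = 1, x_2 = 8.

x_1 = 1, x_2 = 8, z = 64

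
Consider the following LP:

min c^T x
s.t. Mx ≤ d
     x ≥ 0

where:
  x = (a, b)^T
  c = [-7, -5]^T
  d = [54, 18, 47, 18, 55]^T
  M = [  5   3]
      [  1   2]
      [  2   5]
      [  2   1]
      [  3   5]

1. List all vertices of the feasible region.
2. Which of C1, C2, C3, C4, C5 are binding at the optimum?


1. (0, 0), (9, 0), (6, 6), (0, 9)
2. C2, C4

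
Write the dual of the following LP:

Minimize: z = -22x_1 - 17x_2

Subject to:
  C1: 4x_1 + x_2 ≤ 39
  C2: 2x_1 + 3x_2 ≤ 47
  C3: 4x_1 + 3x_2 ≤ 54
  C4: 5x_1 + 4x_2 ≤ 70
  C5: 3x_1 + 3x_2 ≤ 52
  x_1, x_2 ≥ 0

Primal min cᵀx s.t. Ax ≤ b, x ≥ 0  →  Dual max −bᵀy s.t. Aᵀy ≥ −c, y ≥ 0.

Maximize: z = -39y1 - 47y2 - 54y3 - 70y4 - 52y5

Subject to:
  4y1 + 2y2 + 4y3 + 5y4 + 3y5 ≥ 22
  y1 + 3y2 + 3y3 + 4y4 + 3y5 ≥ 17
  y1, y2, y3, y4, y5 ≥ 0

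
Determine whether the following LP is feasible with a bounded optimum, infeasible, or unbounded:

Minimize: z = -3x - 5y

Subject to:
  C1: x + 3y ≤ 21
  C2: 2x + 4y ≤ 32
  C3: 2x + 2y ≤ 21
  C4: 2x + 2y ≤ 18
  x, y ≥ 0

Feasible with a bounded optimal solution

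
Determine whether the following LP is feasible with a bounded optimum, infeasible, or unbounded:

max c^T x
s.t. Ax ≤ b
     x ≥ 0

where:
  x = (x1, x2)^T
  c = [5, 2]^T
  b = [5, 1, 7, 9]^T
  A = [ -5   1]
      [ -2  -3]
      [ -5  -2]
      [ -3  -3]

Unbounded (objective can increase without bound)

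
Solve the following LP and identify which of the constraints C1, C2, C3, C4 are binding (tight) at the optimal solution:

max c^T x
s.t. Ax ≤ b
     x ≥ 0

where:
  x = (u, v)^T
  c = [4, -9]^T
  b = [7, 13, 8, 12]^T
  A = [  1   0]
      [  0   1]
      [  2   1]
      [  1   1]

At u = 4, v = 0, compute slack b - a·x for each constraint:
  C1: 7 − 4 = 3  (slack)
  C2: 13 − 0 = 13  (slack)
  C3: 8 − 8 = 0  (binding)
  C4: 12 − 4 = 8  (slack)

Optimal: u = 4, v = 0
Binding: C3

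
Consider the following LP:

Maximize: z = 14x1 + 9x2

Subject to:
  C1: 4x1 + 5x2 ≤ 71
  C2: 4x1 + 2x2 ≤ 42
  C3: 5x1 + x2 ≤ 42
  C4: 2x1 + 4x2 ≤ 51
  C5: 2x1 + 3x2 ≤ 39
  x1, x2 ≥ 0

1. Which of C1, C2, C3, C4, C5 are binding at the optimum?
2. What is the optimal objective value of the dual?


1. C2, C5
2. 165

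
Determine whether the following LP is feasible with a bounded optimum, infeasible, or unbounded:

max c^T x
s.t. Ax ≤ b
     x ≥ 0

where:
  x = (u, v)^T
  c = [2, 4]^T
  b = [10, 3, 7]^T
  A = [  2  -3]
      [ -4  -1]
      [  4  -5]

Unbounded (objective can increase without bound)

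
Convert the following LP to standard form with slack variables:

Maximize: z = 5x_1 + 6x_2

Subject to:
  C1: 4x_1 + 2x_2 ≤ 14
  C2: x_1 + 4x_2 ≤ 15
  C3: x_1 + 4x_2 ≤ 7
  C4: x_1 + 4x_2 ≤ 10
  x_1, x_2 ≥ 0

max z = 5x_1 + 6x_2

s.t.
  4x_1 + 2x_2 + s1 = 14
  x_1 + 4x_2 + s2 = 15
  x_1 + 4x_2 + s3 = 7
  x_1 + 4x_2 + s4 = 10
  x_1, x_2, s1, s2, s3, s4 ≥ 0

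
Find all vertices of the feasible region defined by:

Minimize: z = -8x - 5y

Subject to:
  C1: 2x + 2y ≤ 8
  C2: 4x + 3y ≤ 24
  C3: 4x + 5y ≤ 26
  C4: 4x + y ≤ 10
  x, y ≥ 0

(0, 0), (2.5, 0), (2, 2), (0, 4)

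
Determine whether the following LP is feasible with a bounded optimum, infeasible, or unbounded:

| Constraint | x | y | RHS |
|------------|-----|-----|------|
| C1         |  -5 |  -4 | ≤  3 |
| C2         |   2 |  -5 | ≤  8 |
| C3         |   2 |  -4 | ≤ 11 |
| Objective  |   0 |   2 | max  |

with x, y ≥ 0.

Unbounded (objective can increase without bound)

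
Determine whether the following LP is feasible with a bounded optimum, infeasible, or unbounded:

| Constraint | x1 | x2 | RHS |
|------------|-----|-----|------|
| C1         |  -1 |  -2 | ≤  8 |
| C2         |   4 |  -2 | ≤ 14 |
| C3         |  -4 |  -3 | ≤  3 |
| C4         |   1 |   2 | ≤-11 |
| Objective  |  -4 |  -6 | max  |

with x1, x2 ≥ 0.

Infeasible (no feasible solution exists)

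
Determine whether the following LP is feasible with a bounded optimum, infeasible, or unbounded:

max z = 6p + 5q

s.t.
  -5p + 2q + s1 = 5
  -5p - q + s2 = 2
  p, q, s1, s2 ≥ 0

Unbounded (objective can increase without bound)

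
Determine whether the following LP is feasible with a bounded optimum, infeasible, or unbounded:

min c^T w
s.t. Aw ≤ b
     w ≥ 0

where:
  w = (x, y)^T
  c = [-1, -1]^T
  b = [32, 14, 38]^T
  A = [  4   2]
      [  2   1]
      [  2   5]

Feasible with a bounded optimal solution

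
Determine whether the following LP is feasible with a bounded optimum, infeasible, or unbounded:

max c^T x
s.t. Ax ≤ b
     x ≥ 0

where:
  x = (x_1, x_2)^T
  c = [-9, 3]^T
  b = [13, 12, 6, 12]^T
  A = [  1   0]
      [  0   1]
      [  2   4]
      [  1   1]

Feasible with a bounded optimal solution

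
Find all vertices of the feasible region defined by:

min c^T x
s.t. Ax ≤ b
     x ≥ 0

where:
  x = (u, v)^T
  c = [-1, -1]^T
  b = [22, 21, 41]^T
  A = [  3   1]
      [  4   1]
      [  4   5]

(0, 0), (5.25, 0), (4, 5), (0, 8.2)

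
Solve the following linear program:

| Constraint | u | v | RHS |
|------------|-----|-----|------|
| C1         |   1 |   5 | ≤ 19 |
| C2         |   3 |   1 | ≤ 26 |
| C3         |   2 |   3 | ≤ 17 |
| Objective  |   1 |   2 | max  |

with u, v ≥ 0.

Evaluate the objective at each vertex of the feasible region:
  z(0, 0) = 0
  z(8.5, 0) = 8.5
  z(4, 3) = 10  ←
  z(0, 3.8) = 7.6
The maximum is at u = 4, v = 3.

u = 4, v = 3, z = 10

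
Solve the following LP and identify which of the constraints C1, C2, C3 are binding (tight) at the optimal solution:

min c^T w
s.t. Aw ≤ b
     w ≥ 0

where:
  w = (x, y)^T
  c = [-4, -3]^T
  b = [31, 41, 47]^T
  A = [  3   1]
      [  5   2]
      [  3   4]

At x = 5, y = 8, compute slack b - a·x for each constraint:
  C1: 31 − 23 = 8  (slack)
  C2: 41 − 41 = 0  (binding)
  C3: 47 − 47 = 0  (binding)

Optimal: x = 5, y = 8
Binding: C2, C3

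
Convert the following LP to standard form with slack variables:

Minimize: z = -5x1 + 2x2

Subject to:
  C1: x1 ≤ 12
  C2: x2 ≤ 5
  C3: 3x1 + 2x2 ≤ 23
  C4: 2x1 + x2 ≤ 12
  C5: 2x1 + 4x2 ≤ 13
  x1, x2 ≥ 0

min z = -5x1 + 2x2

s.t.
  x1 + s1 = 12
  x2 + s2 = 5
  3x1 + 2x2 + s3 = 23
  2x1 + x2 + s4 = 12
  2x1 + 4x2 + s5 = 13
  x1, x2, s1, s2, s3, s4, s5 ≥ 0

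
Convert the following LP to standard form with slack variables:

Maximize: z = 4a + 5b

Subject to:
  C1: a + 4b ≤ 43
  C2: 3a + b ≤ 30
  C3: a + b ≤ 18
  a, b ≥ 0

max z = 4a + 5b

s.t.
  a + 4b + s1 = 43
  3a + b + s2 = 30
  a + b + s3 = 18
  a, b, s1, s2, s3 ≥ 0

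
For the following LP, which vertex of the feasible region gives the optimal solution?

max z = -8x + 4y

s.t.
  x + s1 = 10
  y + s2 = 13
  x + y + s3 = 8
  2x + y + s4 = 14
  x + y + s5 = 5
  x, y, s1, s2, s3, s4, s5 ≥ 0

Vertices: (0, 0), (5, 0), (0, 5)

Evaluate the objective at each vertex of the feasible region:
  z(0, 0) = 0
  z(5, 0) = -40
  z(0, 5) = 20  ←
The maximum is at x = 0, y = 5.

(0, 5)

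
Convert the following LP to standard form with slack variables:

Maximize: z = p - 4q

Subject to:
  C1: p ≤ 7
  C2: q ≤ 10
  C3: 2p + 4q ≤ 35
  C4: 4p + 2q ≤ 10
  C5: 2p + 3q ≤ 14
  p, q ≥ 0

max z = p - 4q

s.t.
  p + s1 = 7
  q + s2 = 10
  2p + 4q + s3 = 35
  4p + 2q + s4 = 10
  2p + 3q + s5 = 14
  p, q, s1, s2, s3, s4, s5 ≥ 0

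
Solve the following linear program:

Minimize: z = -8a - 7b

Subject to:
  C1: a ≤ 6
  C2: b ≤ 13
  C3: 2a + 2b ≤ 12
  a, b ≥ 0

Evaluate the objective at each vertex of the feasible region:
  z(0, 0) = 0
  z(6, 0) = -48  ←
  z(0, 6) = -42
The minimum is at a = 6, b = 0.

a = 6, b = 0, z = -48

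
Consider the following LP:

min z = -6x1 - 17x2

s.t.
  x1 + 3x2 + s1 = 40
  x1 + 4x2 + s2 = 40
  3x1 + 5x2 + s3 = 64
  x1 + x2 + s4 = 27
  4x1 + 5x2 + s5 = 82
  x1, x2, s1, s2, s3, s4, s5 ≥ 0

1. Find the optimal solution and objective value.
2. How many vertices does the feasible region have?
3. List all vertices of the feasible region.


1. x1 = 8, x2 = 8, z = -184
2. 5
3. (0, 0), (20.5, 0), (18, 2), (8, 8), (0, 10)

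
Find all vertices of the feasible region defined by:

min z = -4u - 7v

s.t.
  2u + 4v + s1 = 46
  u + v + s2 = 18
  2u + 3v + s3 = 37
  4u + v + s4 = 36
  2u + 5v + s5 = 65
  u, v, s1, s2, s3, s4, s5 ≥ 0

(0, 0), (9, 0), (7.1, 7.6), (5, 9), (0, 11.5)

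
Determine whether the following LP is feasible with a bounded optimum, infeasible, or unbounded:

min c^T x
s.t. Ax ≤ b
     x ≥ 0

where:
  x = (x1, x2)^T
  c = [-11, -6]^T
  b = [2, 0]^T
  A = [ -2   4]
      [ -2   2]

Unbounded (objective can decrease without bound)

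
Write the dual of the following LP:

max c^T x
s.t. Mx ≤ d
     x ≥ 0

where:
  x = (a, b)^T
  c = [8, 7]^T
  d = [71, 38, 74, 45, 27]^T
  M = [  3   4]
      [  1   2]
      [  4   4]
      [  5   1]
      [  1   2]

Primal max cᵀx s.t. Ax ≤ b, x ≥ 0  →  Dual min bᵀy s.t. Aᵀy ≥ c, y ≥ 0.

Minimize: z = 71y1 + 38y2 + 74y3 + 45y4 + 27y5

Subject to:
  3y1 + y2 + 4y3 + 5y4 + y5 ≥ 8
  4y1 + 2y2 + 4y3 + y4 + 2y5 ≥ 7
  y1, y2, y3, y4, y5 ≥ 0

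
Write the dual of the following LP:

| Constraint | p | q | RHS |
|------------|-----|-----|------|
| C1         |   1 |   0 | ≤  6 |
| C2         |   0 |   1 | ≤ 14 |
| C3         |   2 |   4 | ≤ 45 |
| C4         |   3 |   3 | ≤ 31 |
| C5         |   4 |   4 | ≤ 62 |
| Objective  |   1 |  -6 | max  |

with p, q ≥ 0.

Primal max cᵀx s.t. Ax ≤ b, x ≥ 0  →  Dual min bᵀy s.t. Aᵀy ≥ c, y ≥ 0.

Minimize: z = 6y1 + 14y2 + 45y3 + 31y4 + 62y5

Subject to:
  y1 + 2y3 + 3y4 + 4y5 ≥ 1
  y2 + 4y3 + 3y4 + 4y5 ≥ -6
  y1, y2, y3, y4, y5 ≥ 0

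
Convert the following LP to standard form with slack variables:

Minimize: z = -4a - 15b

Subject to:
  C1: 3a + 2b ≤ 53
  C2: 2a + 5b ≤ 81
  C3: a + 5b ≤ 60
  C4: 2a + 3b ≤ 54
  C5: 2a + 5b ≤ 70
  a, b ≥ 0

min z = -4a - 15b

s.t.
  3a + 2b + s1 = 53
  2a + 5b + s2 = 81
  a + 5b + s3 = 60
  2a + 3b + s4 = 54
  2a + 5b + s5 = 70
  a, b, s1, s2, s3, s4, s5 ≥ 0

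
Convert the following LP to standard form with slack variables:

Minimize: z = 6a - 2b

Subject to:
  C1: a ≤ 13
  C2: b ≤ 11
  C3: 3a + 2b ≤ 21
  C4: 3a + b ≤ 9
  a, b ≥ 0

min z = 6a - 2b

s.t.
  a + s1 = 13
  b + s2 = 11
  3a + 2b + s3 = 21
  3a + b + s4 = 9
  a, b, s1, s2, s3, s4 ≥ 0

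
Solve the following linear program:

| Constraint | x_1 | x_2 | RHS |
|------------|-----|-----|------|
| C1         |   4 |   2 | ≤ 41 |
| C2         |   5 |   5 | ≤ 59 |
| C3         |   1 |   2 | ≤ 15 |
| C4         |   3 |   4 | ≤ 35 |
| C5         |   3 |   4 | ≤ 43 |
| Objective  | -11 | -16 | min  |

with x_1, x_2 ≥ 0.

Evaluate the objective at each vertex of the feasible region:
  z(0, 0) = 0
  z(10.25, 0) = -112.8
  z(9.4, 1.7) = -130.6
  z(5, 5) = -135  ←
  z(0, 7.5) = -120
The minimum is at x_1 = 5, x_2 = 5.

x_1 = 5, x_2 = 5, z = -135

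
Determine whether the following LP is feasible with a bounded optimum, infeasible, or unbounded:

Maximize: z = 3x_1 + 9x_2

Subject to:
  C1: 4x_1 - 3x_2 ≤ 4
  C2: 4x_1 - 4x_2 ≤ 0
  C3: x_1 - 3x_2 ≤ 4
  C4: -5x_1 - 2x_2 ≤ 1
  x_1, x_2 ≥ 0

Unbounded (objective can increase without bound)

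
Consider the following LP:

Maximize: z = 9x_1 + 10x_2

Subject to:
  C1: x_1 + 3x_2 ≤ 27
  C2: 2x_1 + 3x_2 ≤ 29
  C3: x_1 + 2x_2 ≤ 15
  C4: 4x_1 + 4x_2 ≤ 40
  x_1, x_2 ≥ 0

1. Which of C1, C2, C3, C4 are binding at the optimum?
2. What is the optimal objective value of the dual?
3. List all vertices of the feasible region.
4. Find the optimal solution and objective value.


1. C3, C4
2. 95
3. (0, 0), (10, 0), (5, 5), (0, 7.5)
4. x_1 = 5, x_2 = 5, z = 95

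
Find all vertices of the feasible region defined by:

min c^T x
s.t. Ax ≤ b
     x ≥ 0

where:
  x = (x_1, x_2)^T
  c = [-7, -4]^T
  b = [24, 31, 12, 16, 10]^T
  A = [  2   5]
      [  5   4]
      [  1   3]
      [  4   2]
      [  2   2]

(0, 0), (4, 0), (3, 2), (1.5, 3.5), (0, 4)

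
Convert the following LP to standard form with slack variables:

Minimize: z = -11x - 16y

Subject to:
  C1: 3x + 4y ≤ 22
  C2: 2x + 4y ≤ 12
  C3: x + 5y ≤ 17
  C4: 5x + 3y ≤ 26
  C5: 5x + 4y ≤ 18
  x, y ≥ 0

min z = -11x - 16y

s.t.
  3x + 4y + s1 = 22
  2x + 4y + s2 = 12
  x + 5y + s3 = 17
  5x + 3y + s4 = 26
  5x + 4y + s5 = 18
  x, y, s1, s2, s3, s4, s5 ≥ 0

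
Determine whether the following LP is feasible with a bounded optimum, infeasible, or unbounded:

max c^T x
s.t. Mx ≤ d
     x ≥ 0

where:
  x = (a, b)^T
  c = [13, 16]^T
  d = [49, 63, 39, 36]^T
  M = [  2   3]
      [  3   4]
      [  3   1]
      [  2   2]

Feasible with a bounded optimal solution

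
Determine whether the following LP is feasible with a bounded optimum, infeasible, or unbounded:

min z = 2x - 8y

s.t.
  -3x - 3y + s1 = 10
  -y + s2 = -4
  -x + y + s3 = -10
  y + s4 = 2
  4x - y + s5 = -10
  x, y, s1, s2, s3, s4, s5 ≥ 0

Infeasible (no feasible solution exists)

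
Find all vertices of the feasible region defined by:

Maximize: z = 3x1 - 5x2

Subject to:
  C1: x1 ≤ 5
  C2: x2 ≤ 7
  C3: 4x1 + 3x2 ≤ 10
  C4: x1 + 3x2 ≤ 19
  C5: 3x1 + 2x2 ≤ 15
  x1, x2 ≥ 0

(0, 0), (2.5, 0), (0, 3.333)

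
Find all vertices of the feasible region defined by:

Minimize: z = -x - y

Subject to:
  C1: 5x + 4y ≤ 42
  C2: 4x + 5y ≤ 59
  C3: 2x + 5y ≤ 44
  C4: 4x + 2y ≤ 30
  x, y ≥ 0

(0, 0), (7.5, 0), (6, 3), (2, 8), (0, 8.8)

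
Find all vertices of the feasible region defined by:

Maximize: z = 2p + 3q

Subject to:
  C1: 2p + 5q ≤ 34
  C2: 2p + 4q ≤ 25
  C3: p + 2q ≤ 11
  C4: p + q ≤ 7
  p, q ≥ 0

(0, 0), (7, 0), (3, 4), (0, 5.5)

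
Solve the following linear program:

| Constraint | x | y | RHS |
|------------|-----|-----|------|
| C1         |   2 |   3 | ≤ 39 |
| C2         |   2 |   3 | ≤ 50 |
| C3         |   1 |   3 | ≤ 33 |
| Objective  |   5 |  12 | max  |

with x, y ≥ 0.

Evaluate the objective at each vertex of the feasible region:
  z(0, 0) = 0
  z(19.5, 0) = 97.5
  z(6, 9) = 138  ←
  z(0, 11) = 132
The maximum is at x = 6, y = 9.

x = 6, y = 9, z = 138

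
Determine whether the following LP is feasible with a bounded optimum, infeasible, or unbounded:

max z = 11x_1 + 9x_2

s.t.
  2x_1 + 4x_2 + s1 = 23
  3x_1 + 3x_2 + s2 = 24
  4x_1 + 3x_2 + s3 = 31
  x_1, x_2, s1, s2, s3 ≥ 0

Feasible with a bounded optimal solution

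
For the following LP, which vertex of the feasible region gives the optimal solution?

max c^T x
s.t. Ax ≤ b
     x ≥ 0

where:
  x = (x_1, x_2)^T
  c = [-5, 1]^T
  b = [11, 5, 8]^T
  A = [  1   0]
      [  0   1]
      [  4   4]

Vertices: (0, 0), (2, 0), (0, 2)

Evaluate the objective at each vertex of the feasible region:
  z(0, 0) = 0
  z(2, 0) = -10
  z(0, 2) = 2  ←
The maximum is at x_1 = 0, x_2 = 2.

(0, 2)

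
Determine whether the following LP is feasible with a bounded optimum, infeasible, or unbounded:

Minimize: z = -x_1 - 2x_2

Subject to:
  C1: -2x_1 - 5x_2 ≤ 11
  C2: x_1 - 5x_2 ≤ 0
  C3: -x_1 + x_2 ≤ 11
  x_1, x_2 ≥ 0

Unbounded (objective can decrease without bound)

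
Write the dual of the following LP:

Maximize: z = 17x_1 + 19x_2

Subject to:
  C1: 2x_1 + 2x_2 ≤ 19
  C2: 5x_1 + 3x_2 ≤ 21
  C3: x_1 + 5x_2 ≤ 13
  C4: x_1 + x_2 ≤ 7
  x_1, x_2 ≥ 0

Primal max cᵀx s.t. Ax ≤ b, x ≥ 0  →  Dual min bᵀy s.t. Aᵀy ≥ c, y ≥ 0.

Minimize: z = 19y1 + 21y2 + 13y3 + 7y4

Subject to:
  2y1 + 5y2 + y3 + y4 ≥ 17
  2y1 + 3y2 + 5y3 + y4 ≥ 19
  y1, y2, y3, y4 ≥ 0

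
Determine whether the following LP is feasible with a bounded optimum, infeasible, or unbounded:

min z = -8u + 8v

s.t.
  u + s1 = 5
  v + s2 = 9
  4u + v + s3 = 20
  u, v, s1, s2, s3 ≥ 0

Feasible with a bounded optimal solution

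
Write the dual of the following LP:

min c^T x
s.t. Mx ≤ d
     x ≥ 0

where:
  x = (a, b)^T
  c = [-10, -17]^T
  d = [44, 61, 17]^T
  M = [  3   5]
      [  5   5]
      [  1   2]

Primal min cᵀx s.t. Ax ≤ b, x ≥ 0  →  Dual max −bᵀy s.t. Aᵀy ≥ −c, y ≥ 0.

Maximize: z = -44y1 - 61y2 - 17y3

Subject to:
  3y1 + 5y2 + y3 ≥ 10
  5y1 + 5y2 + 2y3 ≥ 17
  y1, y2, y3 ≥ 0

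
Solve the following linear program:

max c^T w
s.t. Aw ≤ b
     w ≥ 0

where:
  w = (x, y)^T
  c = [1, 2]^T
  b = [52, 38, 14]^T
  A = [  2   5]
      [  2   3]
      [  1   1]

Evaluate the objective at each vertex of the feasible region:
  z(0, 0) = 0
  z(14, 0) = 14
  z(6, 8) = 22  ←
  z(0, 10.4) = 20.8
The maximum is at x = 6, y = 8.

x = 6, y = 8, z = 22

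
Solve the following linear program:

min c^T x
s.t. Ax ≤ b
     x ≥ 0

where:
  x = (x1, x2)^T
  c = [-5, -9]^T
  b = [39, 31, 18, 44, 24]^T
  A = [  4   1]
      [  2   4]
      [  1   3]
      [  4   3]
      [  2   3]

Evaluate the objective at each vertex of the feasible region:
  z(0, 0) = 0
  z(9.75, 0) = -48.75
  z(9.3, 1.8) = -62.7
  z(6, 4) = -66  ←
  z(0, 6) = -54
The minimum is at x1 = 6, x2 = 4.

x1 = 6, x2 = 4, z = -66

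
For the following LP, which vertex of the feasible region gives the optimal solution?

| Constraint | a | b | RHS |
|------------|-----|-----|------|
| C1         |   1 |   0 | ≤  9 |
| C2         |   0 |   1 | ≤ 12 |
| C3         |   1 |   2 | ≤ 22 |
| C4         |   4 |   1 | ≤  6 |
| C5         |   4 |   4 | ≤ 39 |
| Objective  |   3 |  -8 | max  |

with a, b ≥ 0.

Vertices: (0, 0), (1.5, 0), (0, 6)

Evaluate the objective at each vertex of the feasible region:
  z(0, 0) = 0
  z(1.5, 0) = 4.5  ←
  z(0, 6) = -48
The maximum is at a = 1.5, b = 0.

(1.5, 0)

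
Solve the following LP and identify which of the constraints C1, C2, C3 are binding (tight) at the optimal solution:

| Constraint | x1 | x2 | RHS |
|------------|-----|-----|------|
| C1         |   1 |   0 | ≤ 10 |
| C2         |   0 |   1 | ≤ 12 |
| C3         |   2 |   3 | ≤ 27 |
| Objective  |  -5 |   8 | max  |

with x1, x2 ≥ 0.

At x1 = 0, x2 = 9, compute slack b - a·x for each constraint:
  C1: 10 − 0 = 10  (slack)
  C2: 12 − 9 = 3  (slack)
  C3: 27 − 27 = 0  (binding)

Optimal: x1 = 0, x2 = 9
Binding: C3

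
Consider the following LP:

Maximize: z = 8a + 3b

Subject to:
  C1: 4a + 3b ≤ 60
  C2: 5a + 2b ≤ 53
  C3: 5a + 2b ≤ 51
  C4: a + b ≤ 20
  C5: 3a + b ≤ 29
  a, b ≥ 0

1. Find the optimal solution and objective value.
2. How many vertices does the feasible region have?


1. a = 7, b = 8, z = 80
2. 5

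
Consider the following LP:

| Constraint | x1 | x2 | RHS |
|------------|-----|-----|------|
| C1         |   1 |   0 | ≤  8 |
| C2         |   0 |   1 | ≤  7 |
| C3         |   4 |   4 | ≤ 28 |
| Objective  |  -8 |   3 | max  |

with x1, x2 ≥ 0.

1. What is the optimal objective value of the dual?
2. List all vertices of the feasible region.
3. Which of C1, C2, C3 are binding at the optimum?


1. 21
2. (0, 0), (7, 0), (0, 7)
3. C2, C3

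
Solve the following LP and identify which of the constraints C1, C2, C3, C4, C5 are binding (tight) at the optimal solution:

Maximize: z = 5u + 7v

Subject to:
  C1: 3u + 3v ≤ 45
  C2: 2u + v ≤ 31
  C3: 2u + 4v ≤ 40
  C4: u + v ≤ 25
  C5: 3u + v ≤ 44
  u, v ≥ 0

At u = 10, v = 5, compute slack b - a·x for each constraint:
  C1: 45 − 45 = 0  (binding)
  C2: 31 − 25 = 6  (slack)
  C3: 40 − 40 = 0  (binding)
  C4: 25 − 15 = 10  (slack)
  C5: 44 − 35 = 9  (slack)

Optimal: u = 10, v = 5
Binding: C1, C3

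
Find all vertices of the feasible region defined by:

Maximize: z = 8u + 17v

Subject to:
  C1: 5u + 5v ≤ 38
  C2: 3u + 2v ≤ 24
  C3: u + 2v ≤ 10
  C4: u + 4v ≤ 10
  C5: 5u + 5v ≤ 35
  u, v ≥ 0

(0, 0), (7, 0), (6, 1), (0, 2.5)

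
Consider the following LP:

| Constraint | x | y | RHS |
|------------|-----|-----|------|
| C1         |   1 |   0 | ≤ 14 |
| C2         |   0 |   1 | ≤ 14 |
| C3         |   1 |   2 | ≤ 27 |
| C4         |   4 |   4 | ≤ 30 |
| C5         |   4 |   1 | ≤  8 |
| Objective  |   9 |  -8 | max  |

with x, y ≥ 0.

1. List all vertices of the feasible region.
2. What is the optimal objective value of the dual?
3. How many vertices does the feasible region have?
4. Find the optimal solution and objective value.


1. (0, 0), (2, 0), (0.1667, 7.333), (0, 7.5)
2. 18
3. 4
4. x = 2, y = 0, z = 18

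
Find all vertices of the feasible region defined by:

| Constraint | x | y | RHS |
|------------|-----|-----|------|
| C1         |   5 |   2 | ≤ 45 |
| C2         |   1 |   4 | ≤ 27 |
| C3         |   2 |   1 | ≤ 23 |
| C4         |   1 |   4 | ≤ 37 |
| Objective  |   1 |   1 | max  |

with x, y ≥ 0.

(0, 0), (9, 0), (7, 5), (0, 6.75)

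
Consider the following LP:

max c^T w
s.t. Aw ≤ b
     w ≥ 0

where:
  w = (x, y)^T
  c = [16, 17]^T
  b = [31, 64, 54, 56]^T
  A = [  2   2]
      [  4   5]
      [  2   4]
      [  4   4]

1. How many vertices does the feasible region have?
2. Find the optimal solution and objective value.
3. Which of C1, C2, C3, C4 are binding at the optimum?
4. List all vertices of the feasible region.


1. 4
2. x = 6, y = 8, z = 232
3. C2, C4
4. (0, 0), (14, 0), (6, 8), (0, 12.8)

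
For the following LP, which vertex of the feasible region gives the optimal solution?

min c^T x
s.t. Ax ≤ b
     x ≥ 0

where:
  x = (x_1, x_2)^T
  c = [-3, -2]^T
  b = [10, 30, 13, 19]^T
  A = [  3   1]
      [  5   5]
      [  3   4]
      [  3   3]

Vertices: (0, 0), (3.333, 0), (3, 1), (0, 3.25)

Evaluate the objective at each vertex of the feasible region:
  z(0, 0) = 0
  z(3.333, 0) = -10
  z(3, 1) = -11  ←
  z(0, 3.25) = -6.5
The minimum is at x_1 = 3, x_2 = 1.

(3, 1)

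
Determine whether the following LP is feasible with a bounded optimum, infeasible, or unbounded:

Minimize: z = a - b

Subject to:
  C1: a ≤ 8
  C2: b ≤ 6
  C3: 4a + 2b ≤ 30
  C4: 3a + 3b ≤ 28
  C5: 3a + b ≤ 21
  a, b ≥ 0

Feasible with a bounded optimal solution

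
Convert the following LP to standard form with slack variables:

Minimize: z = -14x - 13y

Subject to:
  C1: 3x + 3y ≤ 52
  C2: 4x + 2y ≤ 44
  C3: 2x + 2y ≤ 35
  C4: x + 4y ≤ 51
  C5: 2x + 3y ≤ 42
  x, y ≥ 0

min z = -14x - 13y

s.t.
  3x + 3y + s1 = 52
  4x + 2y + s2 = 44
  2x + 2y + s3 = 35
  x + 4y + s4 = 51
  2x + 3y + s5 = 42
  x, y, s1, s2, s3, s4, s5 ≥ 0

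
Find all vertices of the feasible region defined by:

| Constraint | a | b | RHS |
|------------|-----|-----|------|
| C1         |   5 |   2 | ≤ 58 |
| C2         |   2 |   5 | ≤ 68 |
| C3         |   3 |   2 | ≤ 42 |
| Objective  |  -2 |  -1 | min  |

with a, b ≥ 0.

(0, 0), (11.6, 0), (8, 9), (6.727, 10.91), (0, 13.6)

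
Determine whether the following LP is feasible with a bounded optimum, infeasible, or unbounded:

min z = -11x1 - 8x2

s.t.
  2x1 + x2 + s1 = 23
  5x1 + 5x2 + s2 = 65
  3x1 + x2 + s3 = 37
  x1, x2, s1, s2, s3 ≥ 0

Feasible with a bounded optimal solution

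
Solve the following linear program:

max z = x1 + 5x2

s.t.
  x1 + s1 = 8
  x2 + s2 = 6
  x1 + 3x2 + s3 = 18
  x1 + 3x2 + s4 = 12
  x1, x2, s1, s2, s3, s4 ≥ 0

Evaluate the objective at each vertex of the feasible region:
  z(0, 0) = 0
  z(8, 0) = 8
  z(8, 1.333) = 14.67
  z(0, 4) = 20  ←
The maximum is at x1 = 0, x2 = 4.

x1 = 0, x2 = 4, z = 20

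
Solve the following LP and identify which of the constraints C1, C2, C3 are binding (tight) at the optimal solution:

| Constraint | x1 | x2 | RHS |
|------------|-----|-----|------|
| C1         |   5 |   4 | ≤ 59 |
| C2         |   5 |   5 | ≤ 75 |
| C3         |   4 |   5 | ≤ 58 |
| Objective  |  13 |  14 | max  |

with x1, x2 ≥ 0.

At x1 = 7, x2 = 6, compute slack b - a·x for each constraint:
  C1: 59 − 59 = 0  (binding)
  C2: 75 − 65 = 10  (slack)
  C3: 58 − 58 = 0  (binding)

Optimal: x1 = 7, x2 = 6
Binding: C1, C3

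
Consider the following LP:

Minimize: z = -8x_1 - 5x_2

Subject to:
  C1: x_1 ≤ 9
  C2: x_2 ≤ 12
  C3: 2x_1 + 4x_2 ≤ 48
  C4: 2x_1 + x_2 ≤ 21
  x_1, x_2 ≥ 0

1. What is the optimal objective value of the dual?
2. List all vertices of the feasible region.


1. -93
2. (0, 0), (9, 0), (9, 3), (6, 9), (0, 12)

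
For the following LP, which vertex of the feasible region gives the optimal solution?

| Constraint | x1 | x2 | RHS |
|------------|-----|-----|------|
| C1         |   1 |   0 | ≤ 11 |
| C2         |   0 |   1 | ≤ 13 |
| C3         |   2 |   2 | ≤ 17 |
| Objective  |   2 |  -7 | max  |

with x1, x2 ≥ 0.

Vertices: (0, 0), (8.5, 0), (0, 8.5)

Evaluate the objective at each vertex of the feasible region:
  z(0, 0) = 0
  z(8.5, 0) = 17  ←
  z(0, 8.5) = -59.5
The maximum is at x1 = 8.5, x2 = 0.

(8.5, 0)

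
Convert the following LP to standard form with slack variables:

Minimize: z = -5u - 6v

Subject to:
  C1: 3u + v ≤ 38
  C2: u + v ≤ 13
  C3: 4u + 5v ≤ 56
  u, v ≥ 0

min z = -5u - 6v

s.t.
  3u + v + s1 = 38
  u + v + s2 = 13
  4u + 5v + s3 = 56
  u, v, s1, s2, s3 ≥ 0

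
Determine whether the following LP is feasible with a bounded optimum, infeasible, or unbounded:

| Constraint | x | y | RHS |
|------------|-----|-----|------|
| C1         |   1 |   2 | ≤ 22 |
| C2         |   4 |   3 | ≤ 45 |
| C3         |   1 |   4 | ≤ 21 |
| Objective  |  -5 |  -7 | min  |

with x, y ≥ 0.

Feasible with a bounded optimal solution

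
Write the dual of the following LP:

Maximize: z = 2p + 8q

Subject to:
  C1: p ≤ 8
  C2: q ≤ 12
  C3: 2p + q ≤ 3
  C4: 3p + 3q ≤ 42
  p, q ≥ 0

Primal max cᵀx s.t. Ax ≤ b, x ≥ 0  →  Dual min bᵀy s.t. Aᵀy ≥ c, y ≥ 0.

Minimize: z = 8y1 + 12y2 + 3y3 + 42y4

Subject to:
  y1 + 2y3 + 3y4 ≥ 2
  y2 + y3 + 3y4 ≥ 8
  y1, y2, y3, y4 ≥ 0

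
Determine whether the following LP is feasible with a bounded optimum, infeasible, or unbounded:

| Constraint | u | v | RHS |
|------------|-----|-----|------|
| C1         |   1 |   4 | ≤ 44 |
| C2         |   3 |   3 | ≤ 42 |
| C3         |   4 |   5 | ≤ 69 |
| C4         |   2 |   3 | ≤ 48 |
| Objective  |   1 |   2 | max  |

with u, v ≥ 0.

Feasible with a bounded optimal solution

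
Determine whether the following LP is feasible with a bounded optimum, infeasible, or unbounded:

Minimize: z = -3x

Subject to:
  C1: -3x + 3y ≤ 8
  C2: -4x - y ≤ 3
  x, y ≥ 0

Unbounded (objective can decrease without bound)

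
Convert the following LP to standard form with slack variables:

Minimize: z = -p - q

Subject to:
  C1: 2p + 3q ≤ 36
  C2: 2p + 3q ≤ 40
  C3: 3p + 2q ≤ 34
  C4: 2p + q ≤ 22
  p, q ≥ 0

min z = -p - q

s.t.
  2p + 3q + s1 = 36
  2p + 3q + s2 = 40
  3p + 2q + s3 = 34
  2p + q + s4 = 22
  p, q, s1, s2, s3, s4 ≥ 0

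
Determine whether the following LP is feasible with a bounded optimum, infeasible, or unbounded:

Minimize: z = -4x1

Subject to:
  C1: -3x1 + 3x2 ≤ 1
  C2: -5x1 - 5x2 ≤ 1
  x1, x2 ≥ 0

Unbounded (objective can decrease without bound)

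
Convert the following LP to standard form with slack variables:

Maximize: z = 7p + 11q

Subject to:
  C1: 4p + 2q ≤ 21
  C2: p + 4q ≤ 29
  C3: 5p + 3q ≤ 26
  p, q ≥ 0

max z = 7p + 11q

s.t.
  4p + 2q + s1 = 21
  p + 4q + s2 = 29
  5p + 3q + s3 = 26
  p, q, s1, s2, s3 ≥ 0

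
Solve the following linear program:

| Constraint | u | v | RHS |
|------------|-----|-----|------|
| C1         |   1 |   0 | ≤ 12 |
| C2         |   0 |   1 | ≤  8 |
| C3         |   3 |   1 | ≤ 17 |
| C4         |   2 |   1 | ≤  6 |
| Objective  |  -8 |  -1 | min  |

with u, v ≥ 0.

Evaluate the objective at each vertex of the feasible region:
  z(0, 0) = 0
  z(3, 0) = -24  ←
  z(0, 6) = -6
The minimum is at u = 3, v = 0.

u = 3, v = 0, z = -24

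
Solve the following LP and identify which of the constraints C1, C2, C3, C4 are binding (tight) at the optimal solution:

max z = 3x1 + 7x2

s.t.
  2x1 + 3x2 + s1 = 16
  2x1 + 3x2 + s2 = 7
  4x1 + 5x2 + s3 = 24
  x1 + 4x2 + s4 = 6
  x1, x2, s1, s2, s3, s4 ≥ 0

At x1 = 2, x2 = 1, compute slack b - a·x for each constraint:
  C1: 16 − 7 = 9  (slack)
  C2: 7 − 7 = 0  (binding)
  C3: 24 − 13 = 11  (slack)
  C4: 6 − 6 = 0  (binding)

Optimal: x1 = 2, x2 = 1
Binding: C2, C4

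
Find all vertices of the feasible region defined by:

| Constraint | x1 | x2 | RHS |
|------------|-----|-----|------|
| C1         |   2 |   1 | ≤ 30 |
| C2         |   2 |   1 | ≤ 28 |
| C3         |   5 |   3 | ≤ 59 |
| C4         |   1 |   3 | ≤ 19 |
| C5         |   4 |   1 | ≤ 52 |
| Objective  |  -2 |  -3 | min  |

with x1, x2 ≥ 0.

(0, 0), (11.8, 0), (10, 3), (0, 6.333)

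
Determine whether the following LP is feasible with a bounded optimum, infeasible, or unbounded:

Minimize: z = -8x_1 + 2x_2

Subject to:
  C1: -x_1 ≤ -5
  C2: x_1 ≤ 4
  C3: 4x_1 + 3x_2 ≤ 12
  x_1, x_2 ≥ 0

Infeasible (no feasible solution exists)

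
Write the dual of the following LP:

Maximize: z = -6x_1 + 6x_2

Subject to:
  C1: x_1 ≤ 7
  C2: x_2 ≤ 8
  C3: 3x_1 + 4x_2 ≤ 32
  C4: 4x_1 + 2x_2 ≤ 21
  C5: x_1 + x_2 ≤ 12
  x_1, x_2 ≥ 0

Primal max cᵀx s.t. Ax ≤ b, x ≥ 0  →  Dual min bᵀy s.t. Aᵀy ≥ c, y ≥ 0.

Minimize: z = 7y1 + 8y2 + 32y3 + 21y4 + 12y5

Subject to:
  y1 + 3y3 + 4y4 + y5 ≥ -6
  y2 + 4y3 + 2y4 + y5 ≥ 6
  y1, y2, y3, y4, y5 ≥ 0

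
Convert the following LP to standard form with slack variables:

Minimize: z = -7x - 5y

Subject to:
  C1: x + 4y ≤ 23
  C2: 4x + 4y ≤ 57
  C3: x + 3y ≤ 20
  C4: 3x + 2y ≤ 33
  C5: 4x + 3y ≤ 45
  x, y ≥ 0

min z = -7x - 5y

s.t.
  x + 4y + s1 = 23
  4x + 4y + s2 = 57
  x + 3y + s3 = 20
  3x + 2y + s4 = 33
  4x + 3y + s5 = 45
  x, y, s1, s2, s3, s4, s5 ≥ 0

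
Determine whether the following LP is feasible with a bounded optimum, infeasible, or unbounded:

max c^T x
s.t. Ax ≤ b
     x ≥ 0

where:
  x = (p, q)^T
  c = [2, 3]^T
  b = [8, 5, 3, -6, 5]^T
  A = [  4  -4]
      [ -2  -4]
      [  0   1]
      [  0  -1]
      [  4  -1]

Infeasible (no feasible solution exists)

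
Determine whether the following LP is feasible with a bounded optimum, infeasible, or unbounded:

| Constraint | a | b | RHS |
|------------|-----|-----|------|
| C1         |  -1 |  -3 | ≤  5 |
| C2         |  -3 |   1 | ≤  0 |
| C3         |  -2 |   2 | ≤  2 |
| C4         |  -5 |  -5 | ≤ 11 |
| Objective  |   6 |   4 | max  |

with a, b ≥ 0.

Unbounded (objective can increase without bound)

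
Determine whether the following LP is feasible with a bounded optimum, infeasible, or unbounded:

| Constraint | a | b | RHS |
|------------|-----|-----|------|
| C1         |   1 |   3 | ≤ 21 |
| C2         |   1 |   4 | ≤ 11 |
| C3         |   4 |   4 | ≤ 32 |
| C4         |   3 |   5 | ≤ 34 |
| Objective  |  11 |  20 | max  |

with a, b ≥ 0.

Feasible with a bounded optimal solution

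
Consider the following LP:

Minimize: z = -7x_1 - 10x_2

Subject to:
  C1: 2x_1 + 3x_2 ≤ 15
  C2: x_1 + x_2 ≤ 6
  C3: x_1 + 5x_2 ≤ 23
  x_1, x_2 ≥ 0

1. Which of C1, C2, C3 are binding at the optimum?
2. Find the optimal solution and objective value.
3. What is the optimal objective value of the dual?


1. C1, C2
2. x_1 = 3, x_2 = 3, z = -51
3. -51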